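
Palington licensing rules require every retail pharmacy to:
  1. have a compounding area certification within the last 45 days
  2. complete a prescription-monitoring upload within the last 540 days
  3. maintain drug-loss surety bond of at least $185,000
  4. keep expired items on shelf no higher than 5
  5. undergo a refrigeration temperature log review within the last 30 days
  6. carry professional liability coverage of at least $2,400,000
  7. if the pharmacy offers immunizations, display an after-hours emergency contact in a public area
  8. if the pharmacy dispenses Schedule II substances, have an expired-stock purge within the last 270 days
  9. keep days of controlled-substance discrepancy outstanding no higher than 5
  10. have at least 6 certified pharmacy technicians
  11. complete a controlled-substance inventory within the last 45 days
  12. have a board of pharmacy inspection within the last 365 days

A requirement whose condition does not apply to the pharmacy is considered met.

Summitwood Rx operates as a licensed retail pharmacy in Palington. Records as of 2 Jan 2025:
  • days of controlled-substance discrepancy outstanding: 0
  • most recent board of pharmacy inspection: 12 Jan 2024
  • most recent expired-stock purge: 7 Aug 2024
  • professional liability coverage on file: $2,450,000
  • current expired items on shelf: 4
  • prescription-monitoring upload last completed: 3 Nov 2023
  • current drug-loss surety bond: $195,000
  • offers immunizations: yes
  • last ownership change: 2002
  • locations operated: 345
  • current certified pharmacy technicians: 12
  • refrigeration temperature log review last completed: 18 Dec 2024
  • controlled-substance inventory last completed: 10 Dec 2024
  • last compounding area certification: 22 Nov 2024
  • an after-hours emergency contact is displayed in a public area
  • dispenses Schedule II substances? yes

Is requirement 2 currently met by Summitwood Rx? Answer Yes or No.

Yes

2. prescription-monitoring upload 426 days ago vs limit 540 → met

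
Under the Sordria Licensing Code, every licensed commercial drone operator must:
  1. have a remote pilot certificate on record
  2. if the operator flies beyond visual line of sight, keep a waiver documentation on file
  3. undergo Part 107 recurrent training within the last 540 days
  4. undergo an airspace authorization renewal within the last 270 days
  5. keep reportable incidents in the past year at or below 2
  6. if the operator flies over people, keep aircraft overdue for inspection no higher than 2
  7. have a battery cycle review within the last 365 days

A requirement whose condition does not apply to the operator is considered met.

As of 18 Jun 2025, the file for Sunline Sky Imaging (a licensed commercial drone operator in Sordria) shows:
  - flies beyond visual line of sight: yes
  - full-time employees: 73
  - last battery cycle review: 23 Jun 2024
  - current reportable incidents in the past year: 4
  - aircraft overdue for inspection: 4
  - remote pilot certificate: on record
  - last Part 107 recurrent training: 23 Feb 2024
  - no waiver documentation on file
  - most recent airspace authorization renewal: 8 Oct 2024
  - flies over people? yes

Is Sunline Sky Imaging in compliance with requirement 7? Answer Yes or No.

7. battery cycle review 360 days ago vs limit 365 → met

Yes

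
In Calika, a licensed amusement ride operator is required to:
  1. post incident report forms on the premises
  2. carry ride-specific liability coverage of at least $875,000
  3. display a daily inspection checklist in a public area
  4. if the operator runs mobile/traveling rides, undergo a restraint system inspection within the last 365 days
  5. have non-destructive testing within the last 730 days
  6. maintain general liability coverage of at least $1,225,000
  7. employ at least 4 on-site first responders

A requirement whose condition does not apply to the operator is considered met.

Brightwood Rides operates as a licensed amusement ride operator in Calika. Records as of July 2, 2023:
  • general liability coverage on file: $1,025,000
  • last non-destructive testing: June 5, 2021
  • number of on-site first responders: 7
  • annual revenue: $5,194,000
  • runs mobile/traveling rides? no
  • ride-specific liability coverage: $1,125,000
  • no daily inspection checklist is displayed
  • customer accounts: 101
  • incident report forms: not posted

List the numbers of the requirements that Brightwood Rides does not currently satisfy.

1. incident report forms absent → not met
2. ride-specific liability coverage $1,125,000 ≥ $875,000 → met
3. daily inspection checklist absent → not met
4. condition 'runs mobile/traveling rides' does not hold → requirement n/a → met
5. non-destructive testing 757 days ago vs limit 730 → not met
6. general liability coverage $1,025,000 < $1,225,000 → not met
7. on-site first responders 7 ≥ 4 → met
Not met: 1, 3, 5, 6

1, 3, 5, 6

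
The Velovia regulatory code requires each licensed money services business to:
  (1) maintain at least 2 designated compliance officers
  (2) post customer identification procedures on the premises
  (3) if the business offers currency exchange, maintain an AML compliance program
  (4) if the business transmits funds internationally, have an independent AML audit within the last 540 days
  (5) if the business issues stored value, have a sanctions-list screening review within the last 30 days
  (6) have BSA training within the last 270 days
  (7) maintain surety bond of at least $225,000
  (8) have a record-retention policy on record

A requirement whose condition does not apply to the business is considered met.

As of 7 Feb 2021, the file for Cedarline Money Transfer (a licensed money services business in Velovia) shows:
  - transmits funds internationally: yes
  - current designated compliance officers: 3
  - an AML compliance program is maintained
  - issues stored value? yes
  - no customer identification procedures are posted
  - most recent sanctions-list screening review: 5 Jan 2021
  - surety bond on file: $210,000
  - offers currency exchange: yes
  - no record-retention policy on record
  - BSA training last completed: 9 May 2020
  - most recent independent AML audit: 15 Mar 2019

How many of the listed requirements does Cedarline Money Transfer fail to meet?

1. designated compliance officers 3 ≥ 2 → met
2. customer identification procedures absent → not met
3. condition 'offers currency exchange' holds; AML compliance program present → met
4. condition 'transmits funds internationally' holds; independent AML audit 695 days ago vs limit 540 → not met
5. condition 'issues stored value' holds; sanctions-list screening review 33 days ago vs limit 30 → not met
6. BSA training 274 days ago vs limit 270 → not met
7. surety bond $210,000 < $225,000 → not met
8. record-retention policy absent → not met
Not met: 6 of 8

6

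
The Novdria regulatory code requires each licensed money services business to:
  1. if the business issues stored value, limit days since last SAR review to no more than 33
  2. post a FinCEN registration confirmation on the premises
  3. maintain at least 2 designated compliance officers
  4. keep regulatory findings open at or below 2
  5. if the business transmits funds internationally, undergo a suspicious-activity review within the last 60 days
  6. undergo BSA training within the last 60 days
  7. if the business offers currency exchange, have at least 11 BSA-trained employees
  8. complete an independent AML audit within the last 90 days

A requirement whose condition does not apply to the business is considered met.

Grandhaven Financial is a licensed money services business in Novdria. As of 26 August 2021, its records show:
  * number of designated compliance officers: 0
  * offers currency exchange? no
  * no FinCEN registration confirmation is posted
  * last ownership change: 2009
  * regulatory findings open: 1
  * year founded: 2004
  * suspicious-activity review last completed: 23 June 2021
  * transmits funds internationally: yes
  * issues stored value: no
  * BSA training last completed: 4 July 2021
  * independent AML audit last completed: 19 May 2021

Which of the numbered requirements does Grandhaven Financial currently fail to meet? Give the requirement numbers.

1. condition 'issues stored value' does not hold → requirement n/a → met
2. FinCEN registration confirmation absent → not met
3. designated compliance officers 0 < 2 → not met
4. regulatory findings open 1 ≤ 2 → met
5. condition 'transmits funds internationally' holds; suspicious-activity review 64 days ago vs limit 60 → not met
6. BSA training 53 days ago vs limit 60 → met
7. condition 'offers currency exchange' does not hold → requirement n/a → met
8. independent AML audit 99 days ago vs limit 90 → not met
Not met: 2, 3, 5, 8

2, 3, 5, 8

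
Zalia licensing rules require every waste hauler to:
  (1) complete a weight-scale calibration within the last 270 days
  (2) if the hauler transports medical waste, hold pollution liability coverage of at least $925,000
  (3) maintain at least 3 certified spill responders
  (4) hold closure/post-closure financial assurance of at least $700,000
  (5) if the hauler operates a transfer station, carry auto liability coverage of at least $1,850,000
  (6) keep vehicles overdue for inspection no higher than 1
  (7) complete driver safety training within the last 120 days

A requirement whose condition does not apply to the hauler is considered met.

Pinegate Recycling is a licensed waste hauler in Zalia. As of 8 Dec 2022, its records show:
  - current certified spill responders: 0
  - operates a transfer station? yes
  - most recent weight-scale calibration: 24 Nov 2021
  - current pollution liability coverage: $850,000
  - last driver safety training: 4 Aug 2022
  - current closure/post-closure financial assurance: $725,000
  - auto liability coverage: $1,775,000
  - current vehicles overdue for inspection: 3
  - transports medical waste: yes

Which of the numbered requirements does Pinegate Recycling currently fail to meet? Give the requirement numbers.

1. weight-scale calibration 379 days ago vs limit 270 → not met
2. condition 'transports medical waste' holds; pollution liability coverage $850,000 < $925,000 → not met
3. certified spill responders 0 < 3 → not met
4. closure/post-closure financial assurance $725,000 ≥ $700,000 → met
5. condition 'operates a transfer station' holds; auto liability coverage $1,775,000 < $1,850,000 → not met
6. vehicles overdue for inspection 3 > 1 → not met
7. driver safety training 126 days ago vs limit 120 → not met
Not met: 1, 2, 3, 5, 6, 7

1, 2, 3, 5, 6, 7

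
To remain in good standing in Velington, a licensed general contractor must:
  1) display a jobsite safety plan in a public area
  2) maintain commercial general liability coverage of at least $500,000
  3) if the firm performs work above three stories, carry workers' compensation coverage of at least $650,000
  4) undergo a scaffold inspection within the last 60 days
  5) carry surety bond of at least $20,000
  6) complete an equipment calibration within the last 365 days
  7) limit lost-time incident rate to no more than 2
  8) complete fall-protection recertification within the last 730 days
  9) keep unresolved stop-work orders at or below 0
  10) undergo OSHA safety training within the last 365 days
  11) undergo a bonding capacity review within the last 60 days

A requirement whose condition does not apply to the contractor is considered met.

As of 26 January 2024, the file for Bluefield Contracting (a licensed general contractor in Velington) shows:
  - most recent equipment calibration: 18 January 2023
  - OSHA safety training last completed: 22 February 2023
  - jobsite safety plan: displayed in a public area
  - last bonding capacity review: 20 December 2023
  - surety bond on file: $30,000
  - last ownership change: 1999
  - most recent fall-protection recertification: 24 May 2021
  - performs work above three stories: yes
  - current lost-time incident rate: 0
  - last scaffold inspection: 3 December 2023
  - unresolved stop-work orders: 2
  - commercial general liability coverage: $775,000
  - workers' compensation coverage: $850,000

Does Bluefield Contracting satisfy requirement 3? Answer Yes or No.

Yes

3. condition 'performs work above three stories' holds; workers' compensation coverage $850,000 ≥ $650,000 → met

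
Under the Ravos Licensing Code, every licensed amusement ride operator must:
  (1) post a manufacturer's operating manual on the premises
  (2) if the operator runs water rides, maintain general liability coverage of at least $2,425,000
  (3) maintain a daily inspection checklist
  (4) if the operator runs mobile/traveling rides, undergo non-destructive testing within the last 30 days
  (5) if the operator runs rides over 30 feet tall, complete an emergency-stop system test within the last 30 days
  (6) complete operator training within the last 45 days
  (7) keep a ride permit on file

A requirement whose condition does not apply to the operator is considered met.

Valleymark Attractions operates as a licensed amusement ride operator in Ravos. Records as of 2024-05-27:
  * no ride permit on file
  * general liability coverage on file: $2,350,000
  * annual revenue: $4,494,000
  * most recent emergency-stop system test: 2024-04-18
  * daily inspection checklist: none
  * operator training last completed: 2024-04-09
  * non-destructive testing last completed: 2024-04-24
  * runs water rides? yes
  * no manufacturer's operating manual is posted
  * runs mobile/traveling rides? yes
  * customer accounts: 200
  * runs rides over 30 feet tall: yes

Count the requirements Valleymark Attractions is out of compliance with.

1. manufacturer's operating manual absent → not met
2. condition 'runs water rides' holds; general liability coverage $2,350,000 < $2,425,000 → not met
3. daily inspection checklist absent → not met
4. condition 'runs mobile/traveling rides' holds; non-destructive testing 33 days ago vs limit 30 → not met
5. condition 'runs rides over 30 feet tall' holds; emergency-stop system test 39 days ago vs limit 30 → not met
6. operator training 48 days ago vs limit 45 → not met
7. ride permit absent → not met
Not met: 7 of 7

7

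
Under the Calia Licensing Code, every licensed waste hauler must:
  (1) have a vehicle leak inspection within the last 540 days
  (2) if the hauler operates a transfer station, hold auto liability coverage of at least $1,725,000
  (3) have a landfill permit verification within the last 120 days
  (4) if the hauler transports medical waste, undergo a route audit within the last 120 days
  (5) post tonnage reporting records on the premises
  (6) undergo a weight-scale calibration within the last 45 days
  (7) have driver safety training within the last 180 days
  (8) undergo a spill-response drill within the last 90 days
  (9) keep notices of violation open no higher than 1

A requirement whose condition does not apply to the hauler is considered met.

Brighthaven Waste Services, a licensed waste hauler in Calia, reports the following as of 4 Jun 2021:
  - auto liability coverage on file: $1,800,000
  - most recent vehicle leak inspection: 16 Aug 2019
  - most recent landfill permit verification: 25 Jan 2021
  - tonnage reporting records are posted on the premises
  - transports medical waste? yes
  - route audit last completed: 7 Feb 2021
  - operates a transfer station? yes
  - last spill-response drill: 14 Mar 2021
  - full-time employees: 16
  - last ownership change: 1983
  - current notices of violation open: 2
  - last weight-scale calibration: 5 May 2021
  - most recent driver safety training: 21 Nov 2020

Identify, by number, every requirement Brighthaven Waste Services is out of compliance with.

1. vehicle leak inspection 658 days ago vs limit 540 → not met
2. condition 'operates a transfer station' holds; auto liability coverage $1,800,000 ≥ $1,725,000 → met
3. landfill permit verification 130 days ago vs limit 120 → not met
4. condition 'transports medical waste' holds; route audit 117 days ago vs limit 120 → met
5. tonnage reporting records present → met
6. weight-scale calibration 30 days ago vs limit 45 → met
7. driver safety training 195 days ago vs limit 180 → not met
8. spill-response drill 82 days ago vs limit 90 → met
9. notices of violation open 2 > 1 → not met
Not met: 1, 3, 7, 9

1, 3, 7, 9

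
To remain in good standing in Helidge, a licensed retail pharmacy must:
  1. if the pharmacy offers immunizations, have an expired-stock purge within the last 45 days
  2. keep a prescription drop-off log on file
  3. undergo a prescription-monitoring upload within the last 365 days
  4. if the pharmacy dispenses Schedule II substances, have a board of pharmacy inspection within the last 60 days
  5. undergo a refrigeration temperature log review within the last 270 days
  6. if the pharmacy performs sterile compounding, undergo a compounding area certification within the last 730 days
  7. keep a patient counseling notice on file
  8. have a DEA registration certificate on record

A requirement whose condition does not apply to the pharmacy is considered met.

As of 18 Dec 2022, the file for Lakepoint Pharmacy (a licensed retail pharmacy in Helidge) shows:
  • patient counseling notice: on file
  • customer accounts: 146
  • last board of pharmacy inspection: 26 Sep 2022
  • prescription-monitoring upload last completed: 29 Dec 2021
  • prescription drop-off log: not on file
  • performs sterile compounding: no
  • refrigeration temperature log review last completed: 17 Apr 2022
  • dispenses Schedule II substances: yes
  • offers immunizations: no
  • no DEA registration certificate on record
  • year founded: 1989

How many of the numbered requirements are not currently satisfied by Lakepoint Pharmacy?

3

1. condition 'offers immunizations' does not hold → requirement n/a → met
2. prescription drop-off log absent → not met
3. prescription-monitoring upload 354 days ago vs limit 365 → met
4. condition 'dispenses Schedule II substances' holds; board of pharmacy inspection 83 days ago vs limit 60 → not met
5. refrigeration temperature log review 245 days ago vs limit 270 → met
6. condition 'performs sterile compounding' does not hold → requirement n/a → met
7. patient counseling notice present → met
8. DEA registration certificate absent → not met
Not met: 3 of 8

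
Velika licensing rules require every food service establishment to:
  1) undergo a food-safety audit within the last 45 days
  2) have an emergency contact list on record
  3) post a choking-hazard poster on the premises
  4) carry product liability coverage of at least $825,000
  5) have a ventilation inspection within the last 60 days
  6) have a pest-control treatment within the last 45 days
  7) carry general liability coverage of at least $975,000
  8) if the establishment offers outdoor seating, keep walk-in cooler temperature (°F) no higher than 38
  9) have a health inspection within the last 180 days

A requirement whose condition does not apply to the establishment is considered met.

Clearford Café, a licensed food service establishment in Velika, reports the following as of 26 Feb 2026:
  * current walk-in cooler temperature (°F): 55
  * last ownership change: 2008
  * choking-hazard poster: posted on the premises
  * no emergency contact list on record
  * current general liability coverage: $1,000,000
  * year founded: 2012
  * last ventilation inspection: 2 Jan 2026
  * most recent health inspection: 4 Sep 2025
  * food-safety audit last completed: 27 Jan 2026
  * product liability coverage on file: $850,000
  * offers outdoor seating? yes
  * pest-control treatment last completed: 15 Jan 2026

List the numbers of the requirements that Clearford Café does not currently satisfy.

2, 8

1. food-safety audit 30 days ago vs limit 45 → met
2. emergency contact list absent → not met
3. choking-hazard poster present → met
4. product liability coverage $850,000 ≥ $825,000 → met
5. ventilation inspection 55 days ago vs limit 60 → met
6. pest-control treatment 42 days ago vs limit 45 → met
7. general liability coverage $1,000,000 ≥ $975,000 → met
8. condition 'offers outdoor seating' holds; walk-in cooler temperature (°F) 55 > 38 → not met
9. health inspection 175 days ago vs limit 180 → met
Not met: 2, 8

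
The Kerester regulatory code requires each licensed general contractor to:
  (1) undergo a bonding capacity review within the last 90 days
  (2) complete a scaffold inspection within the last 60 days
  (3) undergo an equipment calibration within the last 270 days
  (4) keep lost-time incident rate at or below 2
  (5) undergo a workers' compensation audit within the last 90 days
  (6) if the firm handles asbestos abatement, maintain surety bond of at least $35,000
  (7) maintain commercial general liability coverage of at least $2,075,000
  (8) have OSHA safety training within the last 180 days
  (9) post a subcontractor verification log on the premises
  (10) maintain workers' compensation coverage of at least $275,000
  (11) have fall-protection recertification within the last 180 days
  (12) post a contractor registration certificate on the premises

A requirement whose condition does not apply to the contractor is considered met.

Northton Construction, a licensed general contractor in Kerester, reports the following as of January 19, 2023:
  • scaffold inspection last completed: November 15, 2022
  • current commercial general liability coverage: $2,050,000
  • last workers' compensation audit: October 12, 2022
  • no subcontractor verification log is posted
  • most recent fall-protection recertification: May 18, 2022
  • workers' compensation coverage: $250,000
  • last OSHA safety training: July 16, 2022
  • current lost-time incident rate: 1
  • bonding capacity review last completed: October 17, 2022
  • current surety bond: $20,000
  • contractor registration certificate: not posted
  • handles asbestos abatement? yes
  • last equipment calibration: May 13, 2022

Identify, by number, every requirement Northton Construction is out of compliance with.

1, 2, 5, 6, 7, 8, 9, 10, 11, 12

1. bonding capacity review 94 days ago vs limit 90 → not met
2. scaffold inspection 65 days ago vs limit 60 → not met
3. equipment calibration 251 days ago vs limit 270 → met
4. lost-time incident rate 1 ≤ 2 → met
5. workers' compensation audit 99 days ago vs limit 90 → not met
6. condition 'handles asbestos abatement' holds; surety bond $20,000 < $35,000 → not met
7. commercial general liability coverage $2,050,000 < $2,075,000 → not met
8. OSHA safety training 187 days ago vs limit 180 → not met
9. subcontractor verification log absent → not met
10. workers' compensation coverage $250,000 < $275,000 → not met
11. fall-protection recertification 246 days ago vs limit 180 → not met
12. contractor registration certificate absent → not met
Not met: 1, 2, 5, 6, 7, 8, 9, 10, 11, 12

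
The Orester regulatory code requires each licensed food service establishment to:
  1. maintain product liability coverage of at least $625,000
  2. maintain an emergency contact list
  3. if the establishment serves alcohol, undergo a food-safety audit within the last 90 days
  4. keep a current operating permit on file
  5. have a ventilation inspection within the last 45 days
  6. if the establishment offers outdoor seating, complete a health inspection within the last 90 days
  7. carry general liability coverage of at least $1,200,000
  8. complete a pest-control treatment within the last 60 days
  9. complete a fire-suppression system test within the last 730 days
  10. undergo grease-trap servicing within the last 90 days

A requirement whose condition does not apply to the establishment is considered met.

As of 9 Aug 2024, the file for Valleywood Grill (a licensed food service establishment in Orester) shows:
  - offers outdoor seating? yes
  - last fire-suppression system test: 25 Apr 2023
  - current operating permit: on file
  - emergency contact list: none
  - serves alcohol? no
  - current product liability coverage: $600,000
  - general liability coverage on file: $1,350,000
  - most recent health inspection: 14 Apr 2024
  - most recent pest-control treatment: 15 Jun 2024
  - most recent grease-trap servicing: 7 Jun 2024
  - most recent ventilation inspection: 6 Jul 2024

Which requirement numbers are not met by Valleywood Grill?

1, 2, 6

1. product liability coverage $600,000 < $625,000 → not met
2. emergency contact list absent → not met
3. condition 'serves alcohol' does not hold → requirement n/a → met
4. current operating permit present → met
5. ventilation inspection 34 days ago vs limit 45 → met
6. condition 'offers outdoor seating' holds; health inspection 117 days ago vs limit 90 → not met
7. general liability coverage $1,350,000 ≥ $1,200,000 → met
8. pest-control treatment 55 days ago vs limit 60 → met
9. fire-suppression system test 472 days ago vs limit 730 → met
10. grease-trap servicing 63 days ago vs limit 90 → met
Not met: 1, 2, 6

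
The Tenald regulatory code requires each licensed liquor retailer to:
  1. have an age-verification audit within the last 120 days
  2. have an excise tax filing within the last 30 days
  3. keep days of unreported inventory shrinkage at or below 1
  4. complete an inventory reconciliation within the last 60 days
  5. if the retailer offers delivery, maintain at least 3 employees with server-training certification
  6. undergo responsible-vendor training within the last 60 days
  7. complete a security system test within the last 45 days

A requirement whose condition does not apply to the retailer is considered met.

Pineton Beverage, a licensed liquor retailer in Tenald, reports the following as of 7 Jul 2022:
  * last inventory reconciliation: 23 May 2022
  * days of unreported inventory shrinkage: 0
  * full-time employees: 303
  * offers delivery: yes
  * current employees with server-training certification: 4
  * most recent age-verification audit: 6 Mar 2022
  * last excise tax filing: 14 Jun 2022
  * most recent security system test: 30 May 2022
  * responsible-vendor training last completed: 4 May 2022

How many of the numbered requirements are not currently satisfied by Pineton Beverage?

1. age-verification audit 123 days ago vs limit 120 → not met
2. excise tax filing 23 days ago vs limit 30 → met
3. days of unreported inventory shrinkage 0 ≤ 1 → met
4. inventory reconciliation 45 days ago vs limit 60 → met
5. condition 'offers delivery' holds; employees with server-training certification 4 ≥ 3 → met
6. responsible-vendor training 64 days ago vs limit 60 → not met
7. security system test 38 days ago vs limit 45 → met
Not met: 2 of 7

2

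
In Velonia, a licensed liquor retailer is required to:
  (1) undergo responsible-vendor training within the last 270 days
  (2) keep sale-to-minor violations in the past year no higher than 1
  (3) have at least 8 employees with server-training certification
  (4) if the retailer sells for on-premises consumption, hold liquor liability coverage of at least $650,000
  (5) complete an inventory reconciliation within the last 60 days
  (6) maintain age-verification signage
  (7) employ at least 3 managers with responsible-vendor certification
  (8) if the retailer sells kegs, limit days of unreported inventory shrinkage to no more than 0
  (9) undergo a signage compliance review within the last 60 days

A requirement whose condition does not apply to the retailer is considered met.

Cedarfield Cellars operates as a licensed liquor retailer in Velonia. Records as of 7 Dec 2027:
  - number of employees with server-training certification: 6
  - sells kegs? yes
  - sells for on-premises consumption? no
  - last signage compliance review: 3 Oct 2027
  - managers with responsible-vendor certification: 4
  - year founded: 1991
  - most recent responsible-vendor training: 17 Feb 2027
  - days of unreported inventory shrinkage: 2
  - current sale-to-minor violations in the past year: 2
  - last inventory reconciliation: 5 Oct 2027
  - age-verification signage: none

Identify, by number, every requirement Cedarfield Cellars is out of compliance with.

1, 2, 3, 5, 6, 8, 9

1. responsible-vendor training 293 days ago vs limit 270 → not met
2. sale-to-minor violations in the past year 2 > 1 → not met
3. employees with server-training certification 6 < 8 → not met
4. condition 'sells for on-premises consumption' does not hold → requirement n/a → met
5. inventory reconciliation 63 days ago vs limit 60 → not met
6. age-verification signage absent → not met
7. managers with responsible-vendor certification 4 ≥ 3 → met
8. condition 'sells kegs' holds; days of unreported inventory shrinkage 2 > 0 → not met
9. signage compliance review 65 days ago vs limit 60 → not met
Not met: 1, 2, 3, 5, 6, 8, 9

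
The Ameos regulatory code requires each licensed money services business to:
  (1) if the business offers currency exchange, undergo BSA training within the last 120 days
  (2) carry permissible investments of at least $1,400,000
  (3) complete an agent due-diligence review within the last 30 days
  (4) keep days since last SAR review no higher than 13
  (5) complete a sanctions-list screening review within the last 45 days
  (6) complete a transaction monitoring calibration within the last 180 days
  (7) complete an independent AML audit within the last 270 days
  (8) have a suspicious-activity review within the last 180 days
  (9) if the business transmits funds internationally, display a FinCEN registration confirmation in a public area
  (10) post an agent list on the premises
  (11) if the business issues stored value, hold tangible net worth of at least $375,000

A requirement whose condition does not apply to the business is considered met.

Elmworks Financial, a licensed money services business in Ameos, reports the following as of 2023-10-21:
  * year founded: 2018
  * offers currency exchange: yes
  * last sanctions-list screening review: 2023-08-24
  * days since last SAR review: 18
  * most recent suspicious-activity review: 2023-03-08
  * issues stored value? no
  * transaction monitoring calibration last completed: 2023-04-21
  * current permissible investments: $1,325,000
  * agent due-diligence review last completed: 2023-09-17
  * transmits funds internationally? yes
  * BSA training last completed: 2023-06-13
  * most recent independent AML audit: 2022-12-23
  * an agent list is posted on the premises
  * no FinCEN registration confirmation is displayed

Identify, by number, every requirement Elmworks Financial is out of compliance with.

1, 2, 3, 4, 5, 6, 7, 8, 9

1. condition 'offers currency exchange' holds; BSA training 130 days ago vs limit 120 → not met
2. permissible investments $1,325,000 < $1,400,000 → not met
3. agent due-diligence review 34 days ago vs limit 30 → not met
4. days since last SAR review 18 > 13 → not met
5. sanctions-list screening review 58 days ago vs limit 45 → not met
6. transaction monitoring calibration 183 days ago vs limit 180 → not met
7. independent AML audit 302 days ago vs limit 270 → not met
8. suspicious-activity review 227 days ago vs limit 180 → not met
9. condition 'transmits funds internationally' holds; FinCEN registration confirmation absent → not met
10. agent list present → met
11. condition 'issues stored value' does not hold → requirement n/a → met
Not met: 1, 2, 3, 4, 5, 6, 7, 8, 9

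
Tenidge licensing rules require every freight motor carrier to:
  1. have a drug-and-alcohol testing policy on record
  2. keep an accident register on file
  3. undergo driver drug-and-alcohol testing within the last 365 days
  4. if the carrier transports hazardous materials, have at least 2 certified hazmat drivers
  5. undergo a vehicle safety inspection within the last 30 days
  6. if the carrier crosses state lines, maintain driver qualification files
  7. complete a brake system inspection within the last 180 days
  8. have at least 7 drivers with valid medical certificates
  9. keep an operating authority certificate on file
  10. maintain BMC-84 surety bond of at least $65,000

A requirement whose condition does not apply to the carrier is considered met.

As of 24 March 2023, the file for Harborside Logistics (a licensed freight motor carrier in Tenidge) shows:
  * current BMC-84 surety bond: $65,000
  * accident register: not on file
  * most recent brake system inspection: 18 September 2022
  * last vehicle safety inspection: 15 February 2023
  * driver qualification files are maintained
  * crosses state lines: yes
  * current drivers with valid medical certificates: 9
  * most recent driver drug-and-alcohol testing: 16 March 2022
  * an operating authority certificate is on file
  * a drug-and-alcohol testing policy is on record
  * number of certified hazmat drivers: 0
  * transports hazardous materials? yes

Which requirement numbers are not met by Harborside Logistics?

1. drug-and-alcohol testing policy present → met
2. accident register absent → not met
3. driver drug-and-alcohol testing 373 days ago vs limit 365 → not met
4. condition 'transports hazardous materials' holds; certified hazmat drivers 0 < 2 → not met
5. vehicle safety inspection 37 days ago vs limit 30 → not met
6. condition 'crosses state lines' holds; driver qualification files present → met
7. brake system inspection 187 days ago vs limit 180 → not met
8. drivers with valid medical certificates 9 ≥ 7 → met
9. operating authority certificate present → met
10. BMC-84 surety bond $65,000 ≥ $65,000 → met
Not met: 2, 3, 4, 5, 7

2, 3, 4, 5, 7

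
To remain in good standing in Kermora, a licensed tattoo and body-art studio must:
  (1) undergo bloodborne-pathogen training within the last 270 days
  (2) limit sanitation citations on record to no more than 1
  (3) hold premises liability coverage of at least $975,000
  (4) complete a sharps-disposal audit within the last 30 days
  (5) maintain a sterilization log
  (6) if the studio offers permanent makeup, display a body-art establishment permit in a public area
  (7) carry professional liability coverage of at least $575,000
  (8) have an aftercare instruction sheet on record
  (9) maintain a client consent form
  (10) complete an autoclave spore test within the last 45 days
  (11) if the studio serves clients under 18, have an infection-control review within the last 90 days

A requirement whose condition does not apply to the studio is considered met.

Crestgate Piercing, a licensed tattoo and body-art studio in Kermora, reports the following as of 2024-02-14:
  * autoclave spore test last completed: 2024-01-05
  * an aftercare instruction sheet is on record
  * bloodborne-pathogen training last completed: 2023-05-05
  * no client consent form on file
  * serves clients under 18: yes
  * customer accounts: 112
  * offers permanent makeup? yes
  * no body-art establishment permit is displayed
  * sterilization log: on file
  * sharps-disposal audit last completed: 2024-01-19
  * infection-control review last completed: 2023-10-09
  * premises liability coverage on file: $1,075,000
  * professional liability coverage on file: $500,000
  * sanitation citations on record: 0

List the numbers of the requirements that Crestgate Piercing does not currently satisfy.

1. bloodborne-pathogen training 285 days ago vs limit 270 → not met
2. sanitation citations on record 0 ≤ 1 → met
3. premises liability coverage $1,075,000 ≥ $975,000 → met
4. sharps-disposal audit 26 days ago vs limit 30 → met
5. sterilization log present → met
6. condition 'offers permanent makeup' holds; body-art establishment permit absent → not met
7. professional liability coverage $500,000 < $575,000 → not met
8. aftercare instruction sheet present → met
9. client consent form absent → not met
10. autoclave spore test 40 days ago vs limit 45 → met
11. condition 'serves clients under 18' holds; infection-control review 128 days ago vs limit 90 → not met
Not met: 1, 6, 7, 9, 11

1, 6, 7, 9, 11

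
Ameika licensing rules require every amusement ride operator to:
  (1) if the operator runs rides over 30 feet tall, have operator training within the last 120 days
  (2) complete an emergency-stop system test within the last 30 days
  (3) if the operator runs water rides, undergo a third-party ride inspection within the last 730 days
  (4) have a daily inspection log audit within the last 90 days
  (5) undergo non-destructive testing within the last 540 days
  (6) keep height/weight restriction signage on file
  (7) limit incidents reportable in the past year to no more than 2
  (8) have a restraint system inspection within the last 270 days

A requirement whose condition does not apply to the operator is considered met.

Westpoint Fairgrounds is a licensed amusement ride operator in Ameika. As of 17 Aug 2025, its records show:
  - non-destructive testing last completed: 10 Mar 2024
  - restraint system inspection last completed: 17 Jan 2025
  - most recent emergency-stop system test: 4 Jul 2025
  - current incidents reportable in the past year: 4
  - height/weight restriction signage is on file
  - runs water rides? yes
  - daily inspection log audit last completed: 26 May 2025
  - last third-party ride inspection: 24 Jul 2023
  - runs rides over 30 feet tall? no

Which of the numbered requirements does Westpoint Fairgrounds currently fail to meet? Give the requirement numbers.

2, 3, 7

1. condition 'runs rides over 30 feet tall' does not hold → requirement n/a → met
2. emergency-stop system test 44 days ago vs limit 30 → not met
3. condition 'runs water rides' holds; third-party ride inspection 755 days ago vs limit 730 → not met
4. daily inspection log audit 83 days ago vs limit 90 → met
5. non-destructive testing 525 days ago vs limit 540 → met
6. height/weight restriction signage present → met
7. incidents reportable in the past year 4 > 2 → not met
8. restraint system inspection 212 days ago vs limit 270 → met
Not met: 2, 3, 7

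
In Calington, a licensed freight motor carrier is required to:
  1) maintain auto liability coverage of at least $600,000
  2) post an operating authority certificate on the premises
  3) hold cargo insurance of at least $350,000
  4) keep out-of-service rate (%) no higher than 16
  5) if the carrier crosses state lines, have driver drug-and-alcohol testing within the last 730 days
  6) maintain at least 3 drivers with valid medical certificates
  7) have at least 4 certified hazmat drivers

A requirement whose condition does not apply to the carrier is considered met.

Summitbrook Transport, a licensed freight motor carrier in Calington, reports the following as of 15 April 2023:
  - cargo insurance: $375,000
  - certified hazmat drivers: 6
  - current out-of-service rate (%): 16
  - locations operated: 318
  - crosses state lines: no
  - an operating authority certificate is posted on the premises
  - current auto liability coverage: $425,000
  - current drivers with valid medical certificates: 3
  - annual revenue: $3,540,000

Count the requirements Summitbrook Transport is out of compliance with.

1. auto liability coverage $425,000 < $600,000 → not met
2. operating authority certificate present → met
3. cargo insurance $375,000 ≥ $350,000 → met
4. out-of-service rate (%) 16 ≤ 16 → met
5. condition 'crosses state lines' does not hold → requirement n/a → met
6. drivers with valid medical certificates 3 ≥ 3 → met
7. certified hazmat drivers 6 ≥ 4 → met
Not met: 1 of 7

1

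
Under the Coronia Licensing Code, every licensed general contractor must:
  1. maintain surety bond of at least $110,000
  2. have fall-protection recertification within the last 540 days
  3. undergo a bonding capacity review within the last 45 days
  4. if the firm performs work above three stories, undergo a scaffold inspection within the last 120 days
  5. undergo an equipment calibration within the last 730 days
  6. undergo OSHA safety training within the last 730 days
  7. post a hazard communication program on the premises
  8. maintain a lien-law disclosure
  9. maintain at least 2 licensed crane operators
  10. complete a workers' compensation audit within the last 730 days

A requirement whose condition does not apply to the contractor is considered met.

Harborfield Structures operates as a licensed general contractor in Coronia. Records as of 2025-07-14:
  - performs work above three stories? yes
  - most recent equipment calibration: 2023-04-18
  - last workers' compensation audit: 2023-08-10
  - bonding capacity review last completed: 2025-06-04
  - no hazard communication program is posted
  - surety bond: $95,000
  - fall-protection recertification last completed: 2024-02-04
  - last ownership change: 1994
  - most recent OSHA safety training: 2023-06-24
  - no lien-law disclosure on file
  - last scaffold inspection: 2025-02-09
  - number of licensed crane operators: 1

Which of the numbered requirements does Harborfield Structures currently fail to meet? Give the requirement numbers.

1, 4, 5, 6, 7, 8, 9

1. surety bond $95,000 < $110,000 → not met
2. fall-protection recertification 526 days ago vs limit 540 → met
3. bonding capacity review 40 days ago vs limit 45 → met
4. condition 'performs work above three stories' holds; scaffold inspection 155 days ago vs limit 120 → not met
5. equipment calibration 818 days ago vs limit 730 → not met
6. OSHA safety training 751 days ago vs limit 730 → not met
7. hazard communication program absent → not met
8. lien-law disclosure absent → not met
9. licensed crane operators 1 < 2 → not met
10. workers' compensation audit 704 days ago vs limit 730 → met
Not met: 1, 4, 5, 6, 7, 8, 9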